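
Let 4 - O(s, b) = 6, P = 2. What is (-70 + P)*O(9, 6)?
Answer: 136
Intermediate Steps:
O(s, b) = -2 (O(s, b) = 4 - 1*6 = 4 - 6 = -2)
(-70 + P)*O(9, 6) = (-70 + 2)*(-2) = -68*(-2) = 136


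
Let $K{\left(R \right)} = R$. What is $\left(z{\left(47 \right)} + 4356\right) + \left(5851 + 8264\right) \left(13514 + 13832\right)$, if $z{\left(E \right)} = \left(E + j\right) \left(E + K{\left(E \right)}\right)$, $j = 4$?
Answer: $385997940$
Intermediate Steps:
$z{\left(E \right)} = 2 E \left(4 + E\right)$ ($z{\left(E \right)} = \left(E + 4\right) \left(E + E\right) = \left(4 + E\right) 2 E = 2 E \left(4 + E\right)$)
$\left(z{\left(47 \right)} + 4356\right) + \left(5851 + 8264\right) \left(13514 + 13832\right) = \left(2 \cdot 47 \left(4 + 47\right) + 4356\right) + \left(5851 + 8264\right) \left(13514 + 13832\right) = \left(2 \cdot 47 \cdot 51 + 4356\right) + 14115 \cdot 27346 = \left(4794 + 4356\right) + 385988790 = 9150 + 385988790 = 385997940$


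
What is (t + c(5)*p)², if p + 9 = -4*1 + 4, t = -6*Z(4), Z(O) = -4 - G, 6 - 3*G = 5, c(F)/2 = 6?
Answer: 6724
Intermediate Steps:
c(F) = 12 (c(F) = 2*6 = 12)
G = ⅓ (G = 2 - ⅓*5 = 2 - 5/3 = ⅓ ≈ 0.33333)
Z(O) = -13/3 (Z(O) = -4 - 1*⅓ = -4 - ⅓ = -13/3)
t = 26 (t = -6*(-13/3) = 26)
p = -9 (p = -9 + (-4*1 + 4) = -9 + (-4 + 4) = -9 + 0 = -9)
(t + c(5)*p)² = (26 + 12*(-9))² = (26 - 108)² = (-82)² = 6724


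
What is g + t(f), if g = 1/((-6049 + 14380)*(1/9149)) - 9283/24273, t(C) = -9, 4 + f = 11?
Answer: -558409421/67406121 ≈ -8.2843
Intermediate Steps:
f = 7 (f = -4 + 11 = 7)
g = 48245668/67406121 (g = 1/(8331*(1/9149)) - 9283*1/24273 = (1/8331)*9149 - 9283/24273 = 9149/8331 - 9283/24273 = 48245668/67406121 ≈ 0.71575)
g + t(f) = 48245668/67406121 - 9 = -558409421/67406121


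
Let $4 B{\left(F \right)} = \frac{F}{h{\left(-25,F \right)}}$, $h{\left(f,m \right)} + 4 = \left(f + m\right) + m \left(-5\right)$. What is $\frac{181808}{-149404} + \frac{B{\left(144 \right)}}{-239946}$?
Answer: $- \frac{1099690689754}{903690823805} \approx -1.2169$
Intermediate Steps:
$h{\left(f,m \right)} = -4 + f - 4 m$ ($h{\left(f,m \right)} = -4 + \left(\left(f + m\right) + m \left(-5\right)\right) = -4 + \left(\left(f + m\right) - 5 m\right) = -4 + \left(f - 4 m\right) = -4 + f - 4 m$)
$B{\left(F \right)} = \frac{F}{4 \left(-29 - 4 F\right)}$ ($B{\left(F \right)} = \frac{F \frac{1}{-4 - 25 - 4 F}}{4} = \frac{F \frac{1}{-29 - 4 F}}{4} = \frac{F}{4 \left(-29 - 4 F\right)}$)
$\frac{181808}{-149404} + \frac{B{\left(144 \right)}}{-239946} = \frac{181808}{-149404} + \frac{\left(-1\right) 144 \frac{1}{116 + 16 \cdot 144}}{-239946} = 181808 \left(- \frac{1}{149404}\right) + \left(-1\right) 144 \frac{1}{116 + 2304} \left(- \frac{1}{239946}\right) = - \frac{45452}{37351} + \left(-1\right) 144 \cdot \frac{1}{2420} \left(- \frac{1}{239946}\right) = - \frac{45452}{37351} - - \frac{6}{24194555} = - \frac{45452}{37351} + \frac{6}{24194555} = - \frac{1099690689754}{903690823805}$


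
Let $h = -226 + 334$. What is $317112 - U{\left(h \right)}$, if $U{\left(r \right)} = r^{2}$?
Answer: $305448$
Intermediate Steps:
$h = 108$
$317112 - U{\left(h \right)} = 317112 - 108^{2} = 317112 - 11664 = 305448$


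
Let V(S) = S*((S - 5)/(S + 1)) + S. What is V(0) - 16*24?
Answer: -384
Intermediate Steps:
V(S) = S + S*(-5 + S)/(1 + S) (V(S) = S*((-5 + S)/(1 + S)) + S = S*(-5 + S)/(1 + S) + S = S + S*(-5 + S)/(1 + S))
V(0) - 16*24 = 2*0*(-2 + 0)/(1 + 0) - 16*24 = 2*0*(-2)/1 - 384 = 2*0*1*(-2) - 384 = 0 - 384 = -384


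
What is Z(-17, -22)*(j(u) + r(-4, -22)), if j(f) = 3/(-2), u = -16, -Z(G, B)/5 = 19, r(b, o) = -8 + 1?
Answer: 1615/2 ≈ 807.50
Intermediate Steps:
r(b, o) = -7
Z(G, B) = -95 (Z(G, B) = -5*19 = -95)
j(f) = -3/2 (j(f) = 3*(-½) = -3/2)
Z(-17, -22)*(j(u) + r(-4, -22)) = -95*(-3/2 - 7) = -95*(-17/2) = 1615/2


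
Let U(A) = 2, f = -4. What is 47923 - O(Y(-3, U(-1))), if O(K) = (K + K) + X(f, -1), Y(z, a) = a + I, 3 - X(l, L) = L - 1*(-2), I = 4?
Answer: 47909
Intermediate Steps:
X(l, L) = 1 - L (X(l, L) = 3 - (L - 1*(-2)) = 3 - (L + 2) = 3 - (2 + L) = 3 + (-2 - L) = 1 - L)
Y(z, a) = 4 + a (Y(z, a) = a + 4 = 4 + a)
O(K) = 2 + 2*K (O(K) = (K + K) + (1 - 1*(-1)) = 2*K + (1 + 1) = 2*K + 2 = 2 + 2*K)
47923 - O(Y(-3, U(-1))) = 47923 - (2 + 2*(4 + 2)) = 47923 - (2 + 2*6) = 47923 - (2 + 12) = 47923 - 1*14 = 47923 - 14 = 47909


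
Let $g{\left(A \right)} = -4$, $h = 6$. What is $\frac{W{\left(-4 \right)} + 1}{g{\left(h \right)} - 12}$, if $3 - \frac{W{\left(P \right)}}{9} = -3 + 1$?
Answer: $- \frac{23}{8} \approx -2.875$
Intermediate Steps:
$W{\left(P \right)} = 45$ ($W{\left(P \right)} = 27 - 9 \left(-3 + 1\right) = 27 - -18 = 27 + 18 = 45$)
$\frac{W{\left(-4 \right)} + 1}{g{\left(h \right)} - 12} = \frac{45 + 1}{-4 - 12} = \frac{46}{-16} = 46 \left(- \frac{1}{16}\right) = - \frac{23}{8}$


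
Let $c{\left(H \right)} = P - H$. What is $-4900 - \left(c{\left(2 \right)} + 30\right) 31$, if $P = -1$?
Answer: $-5737$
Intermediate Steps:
$c{\left(H \right)} = -1 - H$
$-4900 - \left(c{\left(2 \right)} + 30\right) 31 = -4900 - \left(\left(-1 - 2\right) + 30\right) 31 = -4900 - \left(-3 + 30\right) 31 = -4900 - 27 \cdot 31 = -4900 - 837 = -5737$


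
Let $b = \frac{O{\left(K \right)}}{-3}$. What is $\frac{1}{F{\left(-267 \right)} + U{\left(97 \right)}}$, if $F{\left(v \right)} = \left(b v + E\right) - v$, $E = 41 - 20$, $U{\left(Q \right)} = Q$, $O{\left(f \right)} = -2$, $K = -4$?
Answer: $\frac{1}{207} \approx 0.0048309$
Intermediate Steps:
$E = 21$
$b = \frac{2}{3}$ ($b = - \frac{2}{-3} = \left(-2\right) \left(- \frac{1}{3}\right) = \frac{2}{3} \approx 0.66667$)
$F{\left(v \right)} = 21 - \frac{v}{3}$ ($F{\left(v \right)} = \left(\frac{2 v}{3} + 21\right) - v = \left(21 + \frac{2 v}{3}\right) - v = 21 - \frac{v}{3}$)
$\frac{1}{F{\left(-267 \right)} + U{\left(97 \right)}} = \frac{1}{\left(21 - -89\right) + 97} = \frac{1}{\left(21 + 89\right) + 97} = \frac{1}{110 + 97} = \frac{1}{207}$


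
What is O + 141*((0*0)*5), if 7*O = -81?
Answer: -81/7 ≈ -11.571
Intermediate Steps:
O = -81/7 (O = (⅐)*(-81) = -81/7 ≈ -11.571)
O + 141*((0*0)*5) = -81/7 + 141*((0*0)*5) = -81/7 + 141*(0*5) = -81/7 + 141*0 = -81/7 + 0 = -81/7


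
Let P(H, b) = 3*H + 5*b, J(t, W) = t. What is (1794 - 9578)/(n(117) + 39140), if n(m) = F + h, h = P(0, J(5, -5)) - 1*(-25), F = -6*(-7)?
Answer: -973/4904 ≈ -0.19841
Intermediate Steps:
F = 42
h = 50 (h = (3*0 + 5*5) - 1*(-25) = (0 + 25) + 25 = 25 + 25 = 50)
n(m) = 92 (n(m) = 42 + 50 = 92)
(1794 - 9578)/(n(117) + 39140) = (1794 - 9578)/(92 + 39140) = -7784/39232 = -7784*1/39232 = -973/4904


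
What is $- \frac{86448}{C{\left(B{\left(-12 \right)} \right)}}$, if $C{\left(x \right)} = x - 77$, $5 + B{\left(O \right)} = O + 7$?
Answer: $\frac{28816}{29} \approx 993.66$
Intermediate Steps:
$B{\left(O \right)} = 2 + O$ ($B{\left(O \right)} = -5 + \left(O + 7\right) = -5 + \left(7 + O\right) = 2 + O$)
$C{\left(x \right)} = -77 + x$
$- \frac{86448}{C{\left(B{\left(-12 \right)} \right)}} = - \frac{86448}{-77 + \left(2 - 12\right)} = - \frac{86448}{-77 - 10} = - \frac{86448}{-87} = \left(-86448\right) \left(- \frac{1}{87}\right) = \frac{28816}{29}$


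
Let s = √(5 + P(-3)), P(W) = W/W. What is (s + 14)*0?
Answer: 0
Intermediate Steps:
P(W) = 1
s = √6 (s = √(5 + 1) = √6 ≈ 2.4495)
(s + 14)*0 = (√6 + 14)*0 = (14 + √6)*0 = 0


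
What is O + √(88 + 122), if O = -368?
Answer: -368 + √210 ≈ -353.51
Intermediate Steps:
O + √(88 + 122) = -368 + √(88 + 122) = -368 + √210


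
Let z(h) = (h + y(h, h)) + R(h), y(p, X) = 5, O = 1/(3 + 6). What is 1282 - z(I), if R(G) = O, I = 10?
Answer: 11402/9 ≈ 1266.9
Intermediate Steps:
O = 1/9 ≈ 0.11111
R(G) = 1/9
z(h) = 46/9 + h (z(h) = (h + 5) + 1/9 = (5 + h) + 1/9 = 46/9 + h)
1282 - z(I) = 1282 - (46/9 + 10) = 1282 - 1*136/9 = 1282 - 136/9 = 11402/9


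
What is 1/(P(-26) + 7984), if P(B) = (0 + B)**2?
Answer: 1/8660 ≈ 0.00011547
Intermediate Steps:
P(B) = B**2
1/(P(-26) + 7984) = 1/((-26)**2 + 7984) = 1/(676 + 7984) = 1/8660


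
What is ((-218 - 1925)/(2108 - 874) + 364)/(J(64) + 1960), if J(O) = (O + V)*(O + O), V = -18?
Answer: 149011/3228144 ≈ 0.046160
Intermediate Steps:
J(O) = 2*O*(-18 + O) (J(O) = (O - 18)*(O + O) = (-18 + O)*(2*O) = 2*O*(-18 + O))
((-218 - 1925)/(2108 - 874) + 364)/(J(64) + 1960) = ((-218 - 1925)/(2108 - 874) + 364)/(2*64*(-18 + 64) + 1960) = (-2143/1234 + 364)/(2*64*46 + 1960) = (-2143*1/1234 + 364)/(5888 + 1960) = (-2143/1234 + 364)/7848 = (447033/1234)*(1/7848) = 149011/3228144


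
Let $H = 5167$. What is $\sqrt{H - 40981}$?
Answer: $i \sqrt{35814} \approx 189.25 i$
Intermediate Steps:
$\sqrt{H - 40981} = \sqrt{5167 - 40981} = \sqrt{-35814} = i \sqrt{35814}$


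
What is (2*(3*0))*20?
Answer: 0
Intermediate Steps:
(2*(3*0))*20 = (2*0)*20 = 0*20 = 0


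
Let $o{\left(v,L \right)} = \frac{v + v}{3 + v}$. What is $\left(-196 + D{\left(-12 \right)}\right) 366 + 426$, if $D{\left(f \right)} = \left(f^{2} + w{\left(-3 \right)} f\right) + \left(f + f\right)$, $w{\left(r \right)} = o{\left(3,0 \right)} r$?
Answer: $-14214$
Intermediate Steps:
$o{\left(v,L \right)} = \frac{2 v}{3 + v}$
$w{\left(r \right)} = r$ ($w{\left(r \right)} = 2 \cdot 3 \frac{1}{3 + 3} r = 2 \cdot 3 \cdot \frac{1}{6} r = 1 r = r$)
$D{\left(f \right)} = f^{2} - f$ ($D{\left(f \right)} = \left(f^{2} - 3 f\right) + \left(f + f\right) = \left(f^{2} - 3 f\right) + 2 f = f^{2} - f$)
$\left(-196 + D{\left(-12 \right)}\right) 366 + 426 = \left(-196 - 12 \left(-1 - 12\right)\right) 366 + 426 = \left(-196 - -156\right) 366 + 426 = \left(-196 + 156\right) 366 + 426 = \left(-40\right) 366 + 426 = -14640 + 426 = -14214$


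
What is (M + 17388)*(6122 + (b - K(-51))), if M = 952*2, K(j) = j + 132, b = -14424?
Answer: -161724836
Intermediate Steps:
K(j) = 132 + j
M = 1904
(M + 17388)*(6122 + (b - K(-51))) = (1904 + 17388)*(6122 + (-14424 - (132 - 51))) = 19292*(6122 + (-14424 - 1*81)) = 19292*(6122 + (-14424 - 81)) = 19292*(6122 - 14505) = 19292*(-8383) = -161724836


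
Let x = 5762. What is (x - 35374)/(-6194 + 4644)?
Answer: 14806/775 ≈ 19.105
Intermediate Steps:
(x - 35374)/(-6194 + 4644) = (5762 - 35374)/(-6194 + 4644) = -29612/(-1550) = -29612*(-1/1550) = 14806/775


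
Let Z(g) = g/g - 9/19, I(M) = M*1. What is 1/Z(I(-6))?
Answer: 19/10 ≈ 1.9000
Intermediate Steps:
I(M) = M
Z(g) = 10/19 (Z(g) = 1 - 9*1/19 = 1 - 9/19 = 10/19)
1/Z(I(-6)) = 1/(10/19) = 19/10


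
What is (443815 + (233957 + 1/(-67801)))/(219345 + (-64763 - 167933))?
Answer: -45953619371/905211151 ≈ -50.766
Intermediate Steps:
(443815 + (233957 + 1/(-67801)))/(219345 + (-64763 - 167933)) = (443815 + (233957 - 1/67801))/(219345 - 232696) = (443815 + 15862518556/67801)/(-13351) = (45953619371/67801)*(-1/13351) = -45953619371/905211151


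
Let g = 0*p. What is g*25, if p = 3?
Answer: 0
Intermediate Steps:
g = 0 (g = 0*3 = 0)
g*25 = 0*25 = 0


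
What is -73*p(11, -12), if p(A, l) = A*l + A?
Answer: 8833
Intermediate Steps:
p(A, l) = A + A*l
-73*p(11, -12) = -803*(1 - 12) = -803*(-11) = -73*(-121) = 8833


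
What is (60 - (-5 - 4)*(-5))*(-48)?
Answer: -720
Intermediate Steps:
(60 - (-5 - 4)*(-5))*(-48) = (60 - (-9)*(-5))*(-48) = (60 - 1*45)*(-48) = (60 - 45)*(-48) = 15*(-48) = -720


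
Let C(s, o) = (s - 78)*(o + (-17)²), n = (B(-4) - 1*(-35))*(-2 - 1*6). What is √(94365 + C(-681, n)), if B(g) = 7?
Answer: √130038 ≈ 360.61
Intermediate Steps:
n = -336 (n = (7 - 1*(-35))*(-2 - 1*6) = (7 + 35)*(-2 - 6) = 42*(-8) = -336)
C(s, o) = (-78 + s)*(289 + o) (C(s, o) = (-78 + s)*(o + 289) = (-78 + s)*(289 + o))
√(94365 + C(-681, n)) = √(94365 + (-22542 - 78*(-336) + 289*(-681) - 336*(-681))) = √(94365 + (-22542 + 26208 - 196809 + 228816)) = √(94365 + 35673) = √130038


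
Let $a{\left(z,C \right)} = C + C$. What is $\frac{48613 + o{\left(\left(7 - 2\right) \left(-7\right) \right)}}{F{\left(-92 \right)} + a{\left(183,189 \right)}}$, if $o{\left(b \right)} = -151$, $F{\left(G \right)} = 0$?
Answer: $\frac{8077}{63} \approx 128.21$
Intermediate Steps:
$a{\left(z,C \right)} = 2 C$
$\frac{48613 + o{\left(\left(7 - 2\right) \left(-7\right) \right)}}{F{\left(-92 \right)} + a{\left(183,189 \right)}} = \frac{48613 - 151}{0 + 2 \cdot 189} = \frac{48462}{0 + 378} = \frac{48462}{378} = 48462 \cdot \frac{1}{378} = \frac{8077}{63}$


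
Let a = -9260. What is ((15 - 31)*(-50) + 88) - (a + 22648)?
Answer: -12500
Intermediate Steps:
((15 - 31)*(-50) + 88) - (a + 22648) = ((15 - 31)*(-50) + 88) - (-9260 + 22648) = (-16*(-50) + 88) - 1*13388 = (800 + 88) - 13388 = 888 - 13388 = -12500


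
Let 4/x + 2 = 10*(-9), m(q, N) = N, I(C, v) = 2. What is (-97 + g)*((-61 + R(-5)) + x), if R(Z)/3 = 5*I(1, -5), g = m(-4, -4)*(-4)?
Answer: 57834/23 ≈ 2514.5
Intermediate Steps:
x = -1/23 (x = 4/(-2 + 10*(-9)) = 4/(-2 - 90) = 4/(-92) = 4*(-1/92) = -1/23 ≈ -0.043478)
g = 16 (g = -4*(-4) = 16)
R(Z) = 30 (R(Z) = 3*(5*2) = 3*10 = 30)
(-97 + g)*((-61 + R(-5)) + x) = (-97 + 16)*((-61 + 30) - 1/23) = -81*(-31 - 1/23) = -81*(-714/23) = 57834/23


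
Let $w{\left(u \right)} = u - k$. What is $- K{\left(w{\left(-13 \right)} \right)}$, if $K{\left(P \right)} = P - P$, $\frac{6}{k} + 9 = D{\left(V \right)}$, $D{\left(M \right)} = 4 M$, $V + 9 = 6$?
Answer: $0$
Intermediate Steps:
$V = -3$ ($V = -9 + 6 = -3$)
$k = - \frac{2}{7}$ ($k = \frac{6}{-9 + 4 \left(-3\right)} = \frac{6}{-9 - 12} = \frac{6}{-21} = 6 \left(- \frac{1}{21}\right) = - \frac{2}{7} \approx -0.28571$)
$w{\left(u \right)} = \frac{2}{7} + u$ ($w{\left(u \right)} = u - - \frac{2}{7} = u + \frac{2}{7} = \frac{2}{7} + u$)
$K{\left(P \right)} = 0$
$- K{\left(w{\left(-13 \right)} \right)} = \left(-1\right) 0 = 0$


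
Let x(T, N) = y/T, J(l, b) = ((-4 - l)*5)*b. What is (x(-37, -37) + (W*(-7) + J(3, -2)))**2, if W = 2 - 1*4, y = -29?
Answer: 9840769/1369 ≈ 7188.3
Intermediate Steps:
J(l, b) = b*(-20 - 5*l) (J(l, b) = (-20 - 5*l)*b = b*(-20 - 5*l))
x(T, N) = -29/T
W = -2 (W = 2 - 4 = -2)
(x(-37, -37) + (W*(-7) + J(3, -2)))**2 = (-29/(-37) + (-2*(-7) - 5*(-2)*(4 + 3)))**2 = (-29*(-1/37) + (14 - 5*(-2)*7))**2 = (29/37 + (14 + 70))**2 = (29/37 + 84)**2 = (3137/37)**2 = 9840769/1369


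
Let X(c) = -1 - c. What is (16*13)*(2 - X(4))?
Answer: 1456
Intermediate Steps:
(16*13)*(2 - X(4)) = (16*13)*(2 - (-1 - 1*4)) = 208*(2 - (-1 - 4)) = 208*(2 - 1*(-5)) = 208*(2 + 5) = 208*7 = 1456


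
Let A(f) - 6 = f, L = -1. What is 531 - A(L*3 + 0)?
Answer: 528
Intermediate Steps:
A(f) = 6 + f
531 - A(L*3 + 0) = 531 - (6 + (-1*3 + 0)) = 531 - (6 + (-3 + 0)) = 531 - (6 - 3) = 531 - 1*3 = 531 - 3 = 528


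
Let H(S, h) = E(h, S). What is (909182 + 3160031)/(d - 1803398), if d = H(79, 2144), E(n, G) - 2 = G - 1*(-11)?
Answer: -4069213/1803306 ≈ -2.2565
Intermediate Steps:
E(n, G) = 13 + G (E(n, G) = 2 + (G - 1*(-11)) = 2 + (G + 11) = 2 + (11 + G) = 13 + G)
H(S, h) = 13 + S
d = 92 (d = 13 + 79 = 92)
(909182 + 3160031)/(d - 1803398) = (909182 + 3160031)/(92 - 1803398) = 4069213/(-1803306) = 4069213*(-1/1803306) = -4069213/1803306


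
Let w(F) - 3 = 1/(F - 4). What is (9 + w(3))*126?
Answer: 1386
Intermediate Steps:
w(F) = 3 + 1/(-4 + F) (w(F) = 3 + 1/(F - 4) = 3 + 1/(-4 + F))
(9 + w(3))*126 = (9 + (-11 + 3*3)/(-4 + 3))*126 = (9 + (-11 + 9)/(-1))*126 = (9 - 1*(-2))*126 = (9 + 2)*126 = 11*126 = 1386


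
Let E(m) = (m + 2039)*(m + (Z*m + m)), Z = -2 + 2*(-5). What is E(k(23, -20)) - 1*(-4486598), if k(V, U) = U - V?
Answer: 5344878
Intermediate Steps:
Z = -12 (Z = -2 - 10 = -12)
E(m) = -10*m*(2039 + m) (E(m) = (m + 2039)*(m + (-12*m + m)) = (2039 + m)*(m - 11*m) = (2039 + m)*(-10*m) = -10*m*(2039 + m))
E(k(23, -20)) - 1*(-4486598) = -10*(-20 - 1*23)*(2039 + (-20 - 1*23)) - 1*(-4486598) = -10*(-20 - 23)*(2039 + (-20 - 23)) + 4486598 = -10*(-43)*(2039 - 43) + 4486598 = -10*(-43)*1996 + 4486598 = 858280 + 4486598 = 5344878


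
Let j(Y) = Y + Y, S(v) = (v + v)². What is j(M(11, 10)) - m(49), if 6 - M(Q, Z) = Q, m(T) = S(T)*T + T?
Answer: -470655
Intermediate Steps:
S(v) = 4*v² (S(v) = (2*v)² = 4*v²)
m(T) = T + 4*T³ (m(T) = (4*T²)*T + T = 4*T³ + T = T + 4*T³)
M(Q, Z) = 6 - Q
j(Y) = 2*Y
j(M(11, 10)) - m(49) = 2*(6 - 1*11) - (49 + 4*49³) = 2*(6 - 11) - (49 + 4*117649) = 2*(-5) - (49 + 470596) = -10 - 1*470645 = -10 - 470645 = -470655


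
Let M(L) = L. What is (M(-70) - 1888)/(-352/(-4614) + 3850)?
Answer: -205323/403733 ≈ -0.50856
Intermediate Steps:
(M(-70) - 1888)/(-352/(-4614) + 3850) = (-70 - 1888)/(-352/(-4614) + 3850) = -1958/(-352*(-1/4614) + 3850) = -1958/(176/2307 + 3850) = -1958/8882126/2307 = -1958*2307/8882126 = -205323/403733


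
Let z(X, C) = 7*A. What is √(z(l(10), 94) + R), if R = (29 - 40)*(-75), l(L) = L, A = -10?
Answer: √755 ≈ 27.477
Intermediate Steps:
R = 825 (R = -11*(-75) = 825)
z(X, C) = -70 (z(X, C) = 7*(-10) = -70)
√(z(l(10), 94) + R) = √(-70 + 825) = √755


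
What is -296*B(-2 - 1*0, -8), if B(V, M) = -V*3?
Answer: -1776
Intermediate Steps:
B(V, M) = -3*V
-296*B(-2 - 1*0, -8) = -(-888)*(-2 - 1*0) = -(-888)*(-2 + 0) = -(-888)*(-2) = -296*6 = -1776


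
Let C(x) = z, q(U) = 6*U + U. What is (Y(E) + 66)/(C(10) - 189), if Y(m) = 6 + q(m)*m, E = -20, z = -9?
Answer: -1436/99 ≈ -14.505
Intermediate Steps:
q(U) = 7*U
C(x) = -9
Y(m) = 6 + 7*m² (Y(m) = 6 + (7*m)*m = 6 + 7*m²)
(Y(E) + 66)/(C(10) - 189) = ((6 + 7*(-20)²) + 66)/(-9 - 189) = ((6 + 7*400) + 66)/(-198) = ((6 + 2800) + 66)*(-1/198) = (2806 + 66)*(-1/198) = 2872*(-1/198) = -1436/99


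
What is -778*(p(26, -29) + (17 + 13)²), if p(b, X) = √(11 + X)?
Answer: -700200 - 2334*I*√2 ≈ -7.002e+5 - 3300.8*I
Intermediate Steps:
-778*(p(26, -29) + (17 + 13)²) = -778*(√(11 - 29) + (17 + 13)²) = -778*(√(-18) + 30²) = -778*(3*I*√2 + 900) = -778*(900 + 3*I*√2) = -700200 - 2334*I*√2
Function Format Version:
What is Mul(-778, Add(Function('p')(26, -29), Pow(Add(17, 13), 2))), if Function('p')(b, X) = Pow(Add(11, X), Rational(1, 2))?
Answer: Add(-700200, Mul(-2334, I, Pow(2, Rational(1, 2)))) ≈ Add(-7.0020e+5, Mul(-3300.8, I))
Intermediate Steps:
Mul(-778, Add(Function('p')(26, -29), Pow(Add(17, 13), 2))) = Mul(-778, Add(Pow(Add(11, -29), Rational(1, 2)), Pow(Add(17, 13), 2))) = Mul(-778, Add(Pow(-18, Rational(1, 2)), Pow(30, 2))) = Mul(-778, Add(Mul(3, I, Pow(2, Rational(1, 2))), 900)) = Mul(-778, Add(900, Mul(3, I, Pow(2, Rational(1, 2))))) = Add(-700200, Mul(-2334, I, Pow(2, Rational(1, 2))))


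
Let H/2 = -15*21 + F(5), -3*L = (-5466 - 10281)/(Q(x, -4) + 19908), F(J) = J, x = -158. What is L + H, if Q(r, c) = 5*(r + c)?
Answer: -11835511/19098 ≈ -619.72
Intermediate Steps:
Q(r, c) = 5*c + 5*r (Q(r, c) = 5*(c + r) = 5*c + 5*r)
L = 5249/19098 (L = -(-5466 - 10281)/(3*((5*(-4) + 5*(-158)) + 19908)) = -(-5249)/((-20 - 790) + 19908) = -(-5249)/(-810 + 19908) = -(-5249)/19098 = -1/3*(-5249/6366) = 5249/19098 ≈ 0.27485)
H = -620 (H = 2*(-15*21 + 5) = 2*(-315 + 5) = 2*(-310) = -620)
L + H = 5249/19098 - 620 = -11835511/19098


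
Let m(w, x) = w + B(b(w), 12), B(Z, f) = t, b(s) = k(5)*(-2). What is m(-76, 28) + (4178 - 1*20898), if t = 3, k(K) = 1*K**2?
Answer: -16793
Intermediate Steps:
k(K) = K**2
b(s) = -50 (b(s) = 5**2*(-2) = 25*(-2) = -50)
B(Z, f) = 3
m(w, x) = 3 + w (m(w, x) = w + 3 = 3 + w)
m(-76, 28) + (4178 - 1*20898) = (3 - 76) + (4178 - 1*20898) = -73 + (4178 - 20898) = -73 - 16720 = -16793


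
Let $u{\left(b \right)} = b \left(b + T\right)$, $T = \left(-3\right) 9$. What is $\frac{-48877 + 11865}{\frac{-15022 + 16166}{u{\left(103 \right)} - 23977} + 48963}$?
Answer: $- \frac{597706788}{790702343} \approx -0.75592$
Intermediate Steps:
$T = -27$
$u{\left(b \right)} = b \left(-27 + b\right)$ ($u{\left(b \right)} = b \left(b - 27\right) = b \left(-27 + b\right)$)
$\frac{-48877 + 11865}{\frac{-15022 + 16166}{u{\left(103 \right)} - 23977} + 48963} = \frac{-48877 + 11865}{\frac{-15022 + 16166}{103 \left(-27 + 103\right) - 23977} + 48963} = - \frac{37012}{\frac{1144}{103 \cdot 76 - 23977} + 48963} = - \frac{37012}{\frac{1144}{7828 - 23977} + 48963} = - \frac{37012}{\frac{1144}{-16149} + 48963} = - \frac{37012}{1144 \left(- \frac{1}{16149}\right) + 48963} = - \frac{37012}{- \frac{1144}{16149} + 48963} = - \frac{37012}{\frac{790702343}{16149}} = \left(-37012\right) \frac{16149}{790702343} = - \frac{597706788}{790702343}$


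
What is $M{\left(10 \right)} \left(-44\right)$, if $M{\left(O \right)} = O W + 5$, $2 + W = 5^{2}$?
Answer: $-10340$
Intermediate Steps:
$W = 23$ ($W = -2 + 5^{2} = -2 + 25 = 23$)
$M{\left(O \right)} = 5 + 23 O$ ($M{\left(O \right)} = O 23 + 5 = 23 O + 5 = 5 + 23 O$)
$M{\left(10 \right)} \left(-44\right) = \left(5 + 23 \cdot 10\right) \left(-44\right) = \left(5 + 230\right) \left(-44\right) = 235 \left(-44\right) = -10340$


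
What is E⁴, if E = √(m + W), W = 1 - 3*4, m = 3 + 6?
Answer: 4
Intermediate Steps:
m = 9
W = -11 (W = 1 - 12 = -11)
E = I*√2 (E = √(9 - 11) = √(-2) = I*√2 ≈ 1.4142*I)
E⁴ = (I*√2)⁴ = 4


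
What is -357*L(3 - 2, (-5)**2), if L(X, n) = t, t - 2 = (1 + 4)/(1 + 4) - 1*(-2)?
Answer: -1785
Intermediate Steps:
t = 5 (t = 2 + ((1 + 4)/(1 + 4) - 1*(-2)) = 2 + (5/5 + 2) = 2 + (5*(1/5) + 2) = 2 + (1 + 2) = 2 + 3 = 5)
L(X, n) = 5
-357*L(3 - 2, (-5)**2) = -357*5 = -1785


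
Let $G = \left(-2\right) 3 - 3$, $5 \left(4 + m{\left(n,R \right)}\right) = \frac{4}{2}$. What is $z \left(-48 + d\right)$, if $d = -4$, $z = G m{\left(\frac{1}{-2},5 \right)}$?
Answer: $- \frac{8424}{5} \approx -1684.8$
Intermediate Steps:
$m{\left(n,R \right)} = - \frac{18}{5}$ ($m{\left(n,R \right)} = -4 + \frac{4 \cdot \frac{1}{2}}{5} = -4 + \frac{1}{5} \cdot 2 = -4 + \frac{2}{5} = - \frac{18}{5}$)
$G = -9$ ($G = -6 - 3 = -9$)
$z = \frac{162}{5}$ ($z = \left(-9\right) \left(- \frac{18}{5}\right) = \frac{162}{5} \approx 32.4$)
$z \left(-48 + d\right) = \frac{162 \left(-48 - 4\right)}{5} = \frac{162}{5} \left(-52\right) = - \frac{8424}{5}$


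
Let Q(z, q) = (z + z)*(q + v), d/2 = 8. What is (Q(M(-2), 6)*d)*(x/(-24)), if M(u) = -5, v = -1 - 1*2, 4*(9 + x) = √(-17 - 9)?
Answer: -180 + 5*I*√26 ≈ -180.0 + 25.495*I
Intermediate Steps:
d = 16 (d = 2*8 = 16)
x = -9 + I*√26/4 (x = -9 + √(-17 - 9)/4 = -9 + √(-26)/4 = -9 + (I*√26)/4 = -9 + I*√26/4 ≈ -9.0 + 1.2748*I)
v = -3 (v = -1 - 2 = -3)
Q(z, q) = 2*z*(-3 + q) (Q(z, q) = (z + z)*(q - 3) = (2*z)*(-3 + q) = 2*z*(-3 + q))
(Q(M(-2), 6)*d)*(x/(-24)) = ((2*(-5)*(-3 + 6))*16)*((-9 + I*√26/4)/(-24)) = ((2*(-5)*3)*16)*((-9 + I*√26/4)*(-1/24)) = (-30*16)*(3/8 - I*√26/96) = -480*(3/8 - I*√26/96) = -180 + 5*I*√26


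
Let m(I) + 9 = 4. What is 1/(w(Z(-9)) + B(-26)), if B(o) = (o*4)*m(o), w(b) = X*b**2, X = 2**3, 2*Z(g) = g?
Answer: 1/682 ≈ 0.0014663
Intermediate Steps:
m(I) = -5 (m(I) = -9 + 4 = -5)
Z(g) = g/2
X = 8
w(b) = 8*b**2
B(o) = -20*o (B(o) = (o*4)*(-5) = (4*o)*(-5) = -20*o)
1/(w(Z(-9)) + B(-26)) = 1/(8*((1/2)*(-9))**2 - 20*(-26)) = 1/(8*(-9/2)**2 + 520) = 1/(8*(81/4) + 520) = 1/(162 + 520) = 1/682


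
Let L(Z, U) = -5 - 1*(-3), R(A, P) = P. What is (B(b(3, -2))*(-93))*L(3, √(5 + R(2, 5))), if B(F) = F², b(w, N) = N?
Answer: 744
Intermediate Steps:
L(Z, U) = -2 (L(Z, U) = -5 + 3 = -2)
(B(b(3, -2))*(-93))*L(3, √(5 + R(2, 5))) = ((-2)²*(-93))*(-2) = (4*(-93))*(-2) = -372*(-2) = 744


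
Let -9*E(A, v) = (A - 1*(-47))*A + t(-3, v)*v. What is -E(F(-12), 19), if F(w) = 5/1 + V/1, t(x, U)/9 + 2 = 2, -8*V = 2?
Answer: 437/16 ≈ 27.313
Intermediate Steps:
V = -1/4 (V = -1/8*2 = -1/4 ≈ -0.25000)
t(x, U) = 0 (t(x, U) = -18 + 9*2 = -18 + 18 = 0)
F(w) = 19/4 (F(w) = 5/1 - 1/4/1 = 5*1 - 1/4*1 = 5 - 1/4 = 19/4)
E(A, v) = -A*(47 + A)/9 (E(A, v) = -((A - 1*(-47))*A + 0*v)/9 = -((A + 47)*A + 0)/9 = -((47 + A)*A + 0)/9 = -(A*(47 + A) + 0)/9 = -A*(47 + A)/9)
-E(F(-12), 19) = -19*(-47 - 1*19/4)/(9*4) = -19*(-47 - 19/4)/(9*4) = -19*(-207)/(9*4*4) = -1*(-437/16) = 437/16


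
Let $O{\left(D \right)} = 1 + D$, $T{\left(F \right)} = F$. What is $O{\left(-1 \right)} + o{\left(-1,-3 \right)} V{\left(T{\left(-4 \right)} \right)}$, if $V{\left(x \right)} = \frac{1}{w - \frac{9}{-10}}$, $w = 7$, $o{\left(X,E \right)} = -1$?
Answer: $- \frac{10}{79} \approx -0.12658$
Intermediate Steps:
$V{\left(x \right)} = \frac{10}{79}$ ($V{\left(x \right)} = \frac{1}{7 - \frac{9}{-10}} = \frac{1}{7 - - \frac{9}{10}} = \frac{1}{7 + \frac{9}{10}} = \frac{1}{\frac{79}{10}} = \frac{10}{79}$)
$O{\left(-1 \right)} + o{\left(-1,-3 \right)} V{\left(T{\left(-4 \right)} \right)} = \left(1 - 1\right) - \frac{10}{79} = 0 - \frac{10}{79} = - \frac{10}{79}$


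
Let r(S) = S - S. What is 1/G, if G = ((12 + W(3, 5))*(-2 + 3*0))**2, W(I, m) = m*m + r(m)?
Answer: 1/5476 ≈ 0.00018262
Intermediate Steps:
r(S) = 0
W(I, m) = m**2 (W(I, m) = m*m + 0 = m**2 + 0 = m**2)
G = 5476 (G = ((12 + 5**2)*(-2 + 3*0))**2 = ((12 + 25)*(-2 + 0))**2 = (37*(-2))**2 = (-74)**2 = 5476)
1/G = 1/5476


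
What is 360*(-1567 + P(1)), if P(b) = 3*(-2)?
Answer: -566280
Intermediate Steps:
P(b) = -6
360*(-1567 + P(1)) = 360*(-1567 - 6) = 360*(-1573) = -566280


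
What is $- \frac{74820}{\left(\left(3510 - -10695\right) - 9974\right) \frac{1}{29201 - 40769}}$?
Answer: $\frac{865517760}{4231} \approx 2.0457 \cdot 10^{5}$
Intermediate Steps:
$- \frac{74820}{\left(\left(3510 - -10695\right) - 9974\right) \frac{1}{29201 - 40769}} = - \frac{74820}{\left(\left(3510 + 10695\right) - 9974\right) \frac{1}{-11568}} = - \frac{74820}{\left(14205 - 9974\right) \left(- \frac{1}{11568}\right)} = - \frac{74820}{4231 \left(- \frac{1}{11568}\right)} = - \frac{74820}{- \frac{4231}{11568}} = \left(-74820\right) \left(- \frac{11568}{4231}\right) = \frac{865517760}{4231}$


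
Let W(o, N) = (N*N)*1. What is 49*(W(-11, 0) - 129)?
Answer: -6321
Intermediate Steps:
W(o, N) = N² (W(o, N) = N²*1 = N²)
49*(W(-11, 0) - 129) = 49*(0² - 129) = 49*(0 - 129) = 49*(-129) = -6321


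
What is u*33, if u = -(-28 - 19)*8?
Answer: 12408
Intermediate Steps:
u = 376 (u = -(-47)*8 = -1*(-376) = 376)
u*33 = 376*33 = 12408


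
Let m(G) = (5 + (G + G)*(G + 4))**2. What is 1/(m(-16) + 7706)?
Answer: 1/159027 ≈ 6.2882e-6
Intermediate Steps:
m(G) = (5 + 2*G*(4 + G))**2 (m(G) = (5 + (2*G)*(4 + G))**2 = (5 + 2*G*(4 + G))**2)
1/(m(-16) + 7706) = 1/((5 + 2*(-16)**2 + 8*(-16))**2 + 7706) = 1/((5 + 2*256 - 128)**2 + 7706) = 1/((5 + 512 - 128)**2 + 7706) = 1/(389**2 + 7706) = 1/(151321 + 7706) = 1/159027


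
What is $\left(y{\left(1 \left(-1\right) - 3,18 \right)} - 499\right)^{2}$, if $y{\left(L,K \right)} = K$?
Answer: $231361$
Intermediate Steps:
$\left(y{\left(1 \left(-1\right) - 3,18 \right)} - 499\right)^{2} = \left(18 - 499\right)^{2} = \left(-481\right)^{2} = 231361$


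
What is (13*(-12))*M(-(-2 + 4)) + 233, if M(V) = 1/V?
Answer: 311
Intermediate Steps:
(13*(-12))*M(-(-2 + 4)) + 233 = (13*(-12))/((-(-2 + 4))) + 233 = -156/((-1*2)) + 233 = -156/(-2) + 233 = -156*(-½) + 233 = 78 + 233 = 311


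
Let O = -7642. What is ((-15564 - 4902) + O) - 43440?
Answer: -71548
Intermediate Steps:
((-15564 - 4902) + O) - 43440 = ((-15564 - 4902) - 7642) - 43440 = (-20466 - 7642) - 43440 = -28108 - 43440 = -71548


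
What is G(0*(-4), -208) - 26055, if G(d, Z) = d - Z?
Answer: -25847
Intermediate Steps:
G(0*(-4), -208) - 26055 = (0*(-4) - 1*(-208)) - 26055 = (0 + 208) - 26055 = 208 - 26055 = -25847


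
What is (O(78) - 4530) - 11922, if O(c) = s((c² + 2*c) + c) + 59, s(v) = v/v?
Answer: -16392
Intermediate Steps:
s(v) = 1
O(c) = 60 (O(c) = 1 + 59 = 60)
(O(78) - 4530) - 11922 = (60 - 4530) - 11922 = -4470 - 11922 = -16392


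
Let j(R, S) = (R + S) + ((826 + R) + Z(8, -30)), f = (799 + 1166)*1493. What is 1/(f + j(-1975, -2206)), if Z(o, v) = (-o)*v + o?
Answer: 1/2928663 ≈ 3.4145e-7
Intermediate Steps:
Z(o, v) = o - o*v (Z(o, v) = -o*v + o = o - o*v)
f = 2933745 (f = 1965*1493 = 2933745)
j(R, S) = 1074 + S + 2*R (j(R, S) = (R + S) + ((826 + R) + 8*(1 - 1*(-30))) = (R + S) + ((826 + R) + 8*(1 + 30)) = (R + S) + ((826 + R) + 8*31) = (R + S) + ((826 + R) + 248) = (R + S) + (1074 + R) = 1074 + S + 2*R)
1/(f + j(-1975, -2206)) = 1/(2933745 + (1074 - 2206 + 2*(-1975))) = 1/(2933745 + (1074 - 2206 - 3950)) = 1/(2933745 - 5082) = 1/2928663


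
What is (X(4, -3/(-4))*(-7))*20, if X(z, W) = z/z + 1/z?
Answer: -175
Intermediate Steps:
X(z, W) = 1 + 1/z
(X(4, -3/(-4))*(-7))*20 = (((1 + 4)/4)*(-7))*20 = (((¼)*5)*(-7))*20 = ((5/4)*(-7))*20 = -35/4*20 = -175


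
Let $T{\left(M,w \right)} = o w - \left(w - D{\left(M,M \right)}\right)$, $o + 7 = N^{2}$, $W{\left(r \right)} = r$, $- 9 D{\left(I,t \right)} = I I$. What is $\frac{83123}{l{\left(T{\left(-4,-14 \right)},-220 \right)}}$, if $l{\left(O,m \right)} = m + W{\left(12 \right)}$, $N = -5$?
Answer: $- \frac{83123}{208} \approx -399.63$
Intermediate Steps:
$D{\left(I,t \right)} = - \frac{I^{2}}{9}$ ($D{\left(I,t \right)} = - \frac{I I}{9} = - \frac{I^{2}}{9}$)
$o = 18$ ($o = -7 + \left(-5\right)^{2} = -7 + 25 = 18$)
$T{\left(M,w \right)} = 17 w - \frac{M^{2}}{9}$ ($T{\left(M,w \right)} = 18 w - \left(w + \frac{M^{2}}{9}\right) = 17 w - \frac{M^{2}}{9}$)
$l{\left(O,m \right)} = 12 + m$ ($l{\left(O,m \right)} = m + 12 = 12 + m$)
$\frac{83123}{l{\left(T{\left(-4,-14 \right)},-220 \right)}} = \frac{83123}{12 - 220} = \frac{83123}{-208} = 83123 \left(- \frac{1}{208}\right) = - \frac{83123}{208}$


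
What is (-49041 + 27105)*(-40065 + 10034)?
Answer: 658760016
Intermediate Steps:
(-49041 + 27105)*(-40065 + 10034) = -21936*(-30031) = 658760016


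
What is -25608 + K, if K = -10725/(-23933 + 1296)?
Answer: -579677571/22637 ≈ -25608.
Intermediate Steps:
K = 10725/22637 (K = -10725/(-22637) = -10725*(-1/22637) = 10725/22637 ≈ 0.47378)
-25608 + K = -25608 + 10725/22637 = -579677571/22637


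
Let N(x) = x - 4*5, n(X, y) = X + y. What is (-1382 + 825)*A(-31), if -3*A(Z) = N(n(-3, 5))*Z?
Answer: 103602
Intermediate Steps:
N(x) = -20 + x (N(x) = x - 20 = -20 + x)
A(Z) = 6*Z (A(Z) = -(-20 + (-3 + 5))*Z/3 = -(-20 + 2)*Z/3 = -(-6)*Z = 6*Z)
(-1382 + 825)*A(-31) = (-1382 + 825)*(6*(-31)) = -557*(-186) = 103602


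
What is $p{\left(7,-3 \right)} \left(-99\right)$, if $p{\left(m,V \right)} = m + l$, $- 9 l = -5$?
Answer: $-748$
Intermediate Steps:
$l = \frac{5}{9}$ ($l = \left(- \frac{1}{9}\right) \left(-5\right) = \frac{5}{9} \approx 0.55556$)
$p{\left(m,V \right)} = \frac{5}{9} + m$ ($p{\left(m,V \right)} = m + \frac{5}{9} = \frac{5}{9} + m$)
$p{\left(7,-3 \right)} \left(-99\right) = \left(\frac{5}{9} + 7\right) \left(-99\right) = \frac{68}{9} \left(-99\right) = -748$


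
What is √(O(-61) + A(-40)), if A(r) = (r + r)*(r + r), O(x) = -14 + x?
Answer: 5*√253 ≈ 79.530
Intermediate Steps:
A(r) = 4*r² (A(r) = (2*r)*(2*r) = 4*r²)
√(O(-61) + A(-40)) = √((-14 - 61) + 4*(-40)²) = √(-75 + 4*1600) = √(-75 + 6400) = √6325 = 5*√253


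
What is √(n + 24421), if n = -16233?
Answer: 2*√2047 ≈ 90.488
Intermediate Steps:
√(n + 24421) = √(-16233 + 24421) = √8188 = 2*√2047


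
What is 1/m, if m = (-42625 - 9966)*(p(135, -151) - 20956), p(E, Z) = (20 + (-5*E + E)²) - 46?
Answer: -1/14232071238 ≈ -7.0264e-11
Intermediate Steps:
p(E, Z) = -26 + 16*E² (p(E, Z) = (20 + (-4*E)²) - 46 = (20 + 16*E²) - 46 = -26 + 16*E²)
m = -14232071238 (m = (-42625 - 9966)*((-26 + 16*135²) - 20956) = -52591*((-26 + 16*18225) - 20956) = -52591*((-26 + 291600) - 20956) = -52591*(291574 - 20956) = -52591*270618 = -14232071238)
1/m = 1/(-14232071238) = -1/14232071238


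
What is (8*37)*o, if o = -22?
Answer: -6512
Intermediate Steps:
(8*37)*o = (8*37)*(-22) = 296*(-22) = -6512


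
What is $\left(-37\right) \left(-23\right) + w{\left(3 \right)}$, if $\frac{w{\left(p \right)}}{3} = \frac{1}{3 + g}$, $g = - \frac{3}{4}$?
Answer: $\frac{2557}{3} \approx 852.33$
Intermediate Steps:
$g = - \frac{3}{4}$ ($g = \left(-3\right) \frac{1}{4} = - \frac{3}{4} \approx -0.75$)
$w{\left(p \right)} = \frac{4}{3}$ ($w{\left(p \right)} = \frac{3}{3 - \frac{3}{4}} = \frac{3}{\frac{9}{4}} = 3 \cdot \frac{4}{9} = \frac{4}{3}$)
$\left(-37\right) \left(-23\right) + w{\left(3 \right)} = \left(-37\right) \left(-23\right) + \frac{4}{3} = 851 + \frac{4}{3} = \frac{2557}{3}$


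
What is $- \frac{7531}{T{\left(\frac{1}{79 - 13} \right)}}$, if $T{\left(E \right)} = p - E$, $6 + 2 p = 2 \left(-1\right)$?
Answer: $\frac{497046}{265} \approx 1875.6$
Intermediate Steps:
$p = -4$ ($p = -3 + \frac{2 \left(-1\right)}{2} = -3 + \frac{1}{2} \left(-2\right) = -3 - 1 = -4$)
$T{\left(E \right)} = -4 - E$
$- \frac{7531}{T{\left(\frac{1}{79 - 13} \right)}} = - \frac{7531}{-4 - \frac{1}{79 - 13}} = - \frac{7531}{-4 - \frac{1}{66}} = - \frac{7531}{- \frac{265}{66}} = \left(-7531\right) \left(- \frac{66}{265}\right) = \frac{497046}{265}$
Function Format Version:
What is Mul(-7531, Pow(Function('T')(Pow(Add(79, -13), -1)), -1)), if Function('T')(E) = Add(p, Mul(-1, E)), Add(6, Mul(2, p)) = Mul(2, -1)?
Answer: Rational(497046, 265) ≈ 1875.6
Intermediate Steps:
p = -4 (p = Add(-3, Mul(Rational(1, 2), Mul(2, -1))) = Add(-3, Mul(Rational(1, 2), -2)) = Add(-3, -1) = -4)
Function('T')(E) = Add(-4, Mul(-1, E))
Mul(-7531, Pow(Function('T')(Pow(Add(79, -13), -1)), -1)) = Mul(-7531, Pow(Add(-4, Mul(-1, Pow(Add(79, -13), -1))), -1)) = Mul(-7531, Pow(Add(-4, Mul(-1, Pow(66, -1))), -1)) = Mul(-7531, Pow(Add(-4, Mul(-1, Rational(1, 66))), -1)) = Mul(-7531, Pow(Add(-4, Rational(-1, 66)), -1)) = Mul(-7531, Pow(Rational(-265, 66), -1)) = Mul(-7531, Rational(-66, 265)) = Rational(497046, 265)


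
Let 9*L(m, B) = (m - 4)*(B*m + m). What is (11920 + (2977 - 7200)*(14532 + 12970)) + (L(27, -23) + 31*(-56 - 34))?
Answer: -116133334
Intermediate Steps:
L(m, B) = (-4 + m)*(m + B*m)/9 (L(m, B) = ((m - 4)*(B*m + m))/9 = ((-4 + m)*(m + B*m))/9 = (-4 + m)*(m + B*m)/9)
(11920 + (2977 - 7200)*(14532 + 12970)) + (L(27, -23) + 31*(-56 - 34)) = (11920 + (2977 - 7200)*(14532 + 12970)) + ((⅑)*27*(-4 + 27 - 4*(-23) - 23*27) + 31*(-56 - 34)) = (11920 - 4223*27502) + ((⅑)*27*(-4 + 27 + 92 - 621) + 31*(-90)) = (11920 - 116140946) + ((⅑)*27*(-506) - 2790) = -116129026 + (-1518 - 2790) = -116129026 - 4308 = -116133334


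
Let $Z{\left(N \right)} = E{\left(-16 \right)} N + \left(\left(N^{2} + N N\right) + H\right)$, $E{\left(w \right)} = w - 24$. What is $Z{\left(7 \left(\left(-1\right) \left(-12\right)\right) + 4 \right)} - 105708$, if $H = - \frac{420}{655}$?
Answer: $- \frac{12280024}{131} \approx -93741.0$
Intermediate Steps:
$E{\left(w \right)} = -24 + w$
$H = - \frac{84}{131}$ ($H = \left(-420\right) \frac{1}{655} = - \frac{84}{131} \approx -0.64122$)
$Z{\left(N \right)} = - \frac{84}{131} - 40 N + 2 N^{2}$ ($Z{\left(N \right)} = \left(-24 - 16\right) N - \left(\frac{84}{131} - N^{2} - N N\right) = - 40 N + \left(\left(N^{2} + N^{2}\right) - \frac{84}{131}\right) = - 40 N + \left(2 N^{2} - \frac{84}{131}\right) = - 40 N + \left(- \frac{84}{131} + 2 N^{2}\right) = - \frac{84}{131} - 40 N + 2 N^{2}$)
$Z{\left(7 \left(\left(-1\right) \left(-12\right)\right) + 4 \right)} - 105708 = \left(- \frac{84}{131} - 40 \left(7 \left(\left(-1\right) \left(-12\right)\right) + 4\right) + 2 \left(7 \left(\left(-1\right) \left(-12\right)\right) + 4\right)^{2}\right) - 105708 = \left(- \frac{84}{131} - 40 \left(7 \cdot 12 + 4\right) + 2 \left(7 \cdot 12 + 4\right)^{2}\right) - 105708 = \left(- \frac{84}{131} - 40 \left(84 + 4\right) + 2 \left(84 + 4\right)^{2}\right) - 105708 = \left(- \frac{84}{131} - 3520 + 2 \cdot 88^{2}\right) - 105708 = \left(- \frac{84}{131} - 3520 + 2 \cdot 7744\right) - 105708 = \left(- \frac{84}{131} - 3520 + 15488\right) - 105708 = \frac{1567724}{131} - 105708 = - \frac{12280024}{131}$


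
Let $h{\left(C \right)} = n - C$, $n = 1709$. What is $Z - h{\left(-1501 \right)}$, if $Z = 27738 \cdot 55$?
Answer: $1522380$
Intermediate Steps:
$h{\left(C \right)} = 1709 - C$
$Z = 1525590$
$Z - h{\left(-1501 \right)} = 1525590 - \left(1709 - -1501\right) = 1525590 - \left(1709 + 1501\right) = 1525590 - 3210 = 1522380$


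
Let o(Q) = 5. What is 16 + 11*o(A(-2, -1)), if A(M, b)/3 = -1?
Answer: 71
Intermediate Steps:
A(M, b) = -3 (A(M, b) = 3*(-1) = -3)
16 + 11*o(A(-2, -1)) = 16 + 11*5 = 16 + 55 = 71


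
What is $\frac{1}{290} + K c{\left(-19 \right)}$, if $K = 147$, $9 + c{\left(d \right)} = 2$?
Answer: $- \frac{298409}{290} \approx -1029.0$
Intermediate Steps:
$c{\left(d \right)} = -7$ ($c{\left(d \right)} = -9 + 2 = -7$)
$\frac{1}{290} + K c{\left(-19 \right)} = \frac{1}{290} + 147 \left(-7\right) = \frac{1}{290} - 1029 = - \frac{298409}{290}$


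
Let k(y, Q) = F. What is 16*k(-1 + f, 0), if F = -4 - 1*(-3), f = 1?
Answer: -16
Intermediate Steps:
F = -1 (F = -4 + 3 = -1)
k(y, Q) = -1
16*k(-1 + f, 0) = 16*(-1) = -16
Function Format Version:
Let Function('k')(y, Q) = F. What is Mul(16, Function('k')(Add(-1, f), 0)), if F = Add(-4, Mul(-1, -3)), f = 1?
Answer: -16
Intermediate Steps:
F = -1 (F = Add(-4, 3) = -1)
Function('k')(y, Q) = -1
Mul(16, Function('k')(Add(-1, f), 0)) = Mul(16, -1) = -16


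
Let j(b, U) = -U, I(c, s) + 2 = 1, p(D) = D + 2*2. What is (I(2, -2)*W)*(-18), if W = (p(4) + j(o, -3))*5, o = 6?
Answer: 990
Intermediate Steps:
p(D) = 4 + D (p(D) = D + 4 = 4 + D)
I(c, s) = -1 (I(c, s) = -2 + 1 = -1)
W = 55 (W = ((4 + 4) - 1*(-3))*5 = (8 + 3)*5 = 11*5 = 55)
(I(2, -2)*W)*(-18) = -1*55*(-18) = -55*(-18) = 990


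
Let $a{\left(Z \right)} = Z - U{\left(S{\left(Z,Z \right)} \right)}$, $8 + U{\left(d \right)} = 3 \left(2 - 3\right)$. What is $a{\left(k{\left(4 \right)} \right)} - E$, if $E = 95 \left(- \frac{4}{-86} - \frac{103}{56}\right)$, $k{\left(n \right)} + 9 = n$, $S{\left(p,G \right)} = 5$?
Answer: $\frac{424563}{2408} \approx 176.31$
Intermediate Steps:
$U{\left(d \right)} = -11$ ($U{\left(d \right)} = -8 + 3 \left(2 - 3\right) = -8 + 3 \left(-1\right) = -8 - 3 = -11$)
$k{\left(n \right)} = -9 + n$
$a{\left(Z \right)} = 11 + Z$ ($a{\left(Z \right)} = Z - -11 = Z + 11 = 11 + Z$)
$E = - \frac{410115}{2408}$ ($E = 95 \left(\left(-4\right) \left(- \frac{1}{86}\right) - \frac{103}{56}\right) = 95 \left(\frac{2}{43} - \frac{103}{56}\right) = 95 \left(- \frac{4317}{2408}\right) = - \frac{410115}{2408} \approx -170.31$)
$a{\left(k{\left(4 \right)} \right)} - E = \left(11 + \left(-9 + 4\right)\right) - - \frac{410115}{2408} = \left(11 - 5\right) + \frac{410115}{2408} = 6 + \frac{410115}{2408} = \frac{424563}{2408}$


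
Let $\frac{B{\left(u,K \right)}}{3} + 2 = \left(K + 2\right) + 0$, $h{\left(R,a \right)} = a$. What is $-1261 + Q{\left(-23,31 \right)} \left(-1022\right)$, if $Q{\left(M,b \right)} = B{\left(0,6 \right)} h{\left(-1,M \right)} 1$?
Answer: $421847$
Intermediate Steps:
$B{\left(u,K \right)} = 3 K$ ($B{\left(u,K \right)} = -6 + 3 \left(\left(K + 2\right) + 0\right) = -6 + 3 \left(\left(2 + K\right) + 0\right) = -6 + 3 \left(2 + K\right) = -6 + \left(6 + 3 K\right) = 3 K$)
$Q{\left(M,b \right)} = 18 M$ ($Q{\left(M,b \right)} = 3 \cdot 6 M 1 = 18 M 1 = 18 M$)
$-1261 + Q{\left(-23,31 \right)} \left(-1022\right) = -1261 + 18 \left(-23\right) \left(-1022\right) = -1261 - -423108 = -1261 + 423108 = 421847$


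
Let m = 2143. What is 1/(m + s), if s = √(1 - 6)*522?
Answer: 2143/5954869 - 522*I*√5/5954869 ≈ 0.00035987 - 0.00019601*I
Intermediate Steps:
s = 522*I*√5 (s = √(-5)*522 = (I*√5)*522 = 522*I*√5 ≈ 1167.2*I)
1/(m + s) = 1/(2143 + 522*I*√5)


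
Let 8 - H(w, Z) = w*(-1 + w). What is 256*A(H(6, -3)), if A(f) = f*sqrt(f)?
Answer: -5632*I*sqrt(22) ≈ -26416.0*I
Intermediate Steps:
H(w, Z) = 8 - w*(-1 + w)
A(f) = f**(3/2)
256*A(H(6, -3)) = 256*(8 + 6 - 1*6**2)**(3/2) = 256*(8 + 6 - 1*36)**(3/2) = 256*(8 + 6 - 36)**(3/2) = 256*(-22)**(3/2) = 256*(-22*I*sqrt(22)) = -5632*I*sqrt(22)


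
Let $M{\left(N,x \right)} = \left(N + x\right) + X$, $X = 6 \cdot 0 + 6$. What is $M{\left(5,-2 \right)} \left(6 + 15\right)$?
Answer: $189$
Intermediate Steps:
$X = 6$ ($X = 0 + 6 = 6$)
$M{\left(N,x \right)} = 6 + N + x$ ($M{\left(N,x \right)} = \left(N + x\right) + 6 = 6 + N + x$)
$M{\left(5,-2 \right)} \left(6 + 15\right) = \left(6 + 5 - 2\right) \left(6 + 15\right) = 9 \cdot 21 = 189$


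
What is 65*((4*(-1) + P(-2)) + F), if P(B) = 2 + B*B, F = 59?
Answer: 3965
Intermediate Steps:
P(B) = 2 + B**2
65*((4*(-1) + P(-2)) + F) = 65*((4*(-1) + (2 + (-2)**2)) + 59) = 65*((-4 + (2 + 4)) + 59) = 65*((-4 + 6) + 59) = 65*(2 + 59) = 65*61 = 3965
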